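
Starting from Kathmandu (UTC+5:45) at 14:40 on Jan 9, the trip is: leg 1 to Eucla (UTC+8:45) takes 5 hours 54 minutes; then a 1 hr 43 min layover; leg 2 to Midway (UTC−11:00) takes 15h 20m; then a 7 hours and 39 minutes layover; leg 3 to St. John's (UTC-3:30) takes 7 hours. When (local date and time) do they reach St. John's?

Convert departure to UTC: 14:40 − 5:45 = 08:55 UTC on Jan 9.
Add 5 hours 54 minutes leg 1 → 14:49 UTC.
Add 1 hour and 43 minutes layover in Eucla → 16:32 UTC.
Add 15 hours and 20 minutes leg 2 → 07:52 UTC (Jan 10).
Add 7 hours and 39 minutes layover in Midway → 15:31 UTC.
Add 7 hours leg 3 → 22:31 UTC.
St. John's is UTC−3:30, so local arrival = 22:31 − 3:30 = 19:01 on Jan 10.

19:01 on Jan 10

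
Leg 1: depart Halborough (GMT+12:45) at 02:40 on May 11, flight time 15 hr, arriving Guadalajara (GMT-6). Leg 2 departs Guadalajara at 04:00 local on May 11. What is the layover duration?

Convert departure to UTC: 02:40 − 12:45 = 13:55 UTC on May 10.
Add 15 hours flight time → 04:55 UTC (May 11).
Guadalajara is UTC−6:00, so local arrival = 04:55 − 6:00 = 22:55 on May 10.
Layover = 04:00 − 22:55 (+1 day) = 5 hours 5 minutes.

5 hours 5 minutes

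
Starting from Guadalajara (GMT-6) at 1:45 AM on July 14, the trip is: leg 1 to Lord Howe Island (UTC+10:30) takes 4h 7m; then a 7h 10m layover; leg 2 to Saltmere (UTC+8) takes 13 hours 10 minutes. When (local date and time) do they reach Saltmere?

4:12 PM on Jul 15

Convert departure to UTC: 1:45 AM + 6:00 = 7:45 AM UTC on Jul 14.
Add 4 hours and 7 minutes leg 1 → 11:52 AM UTC.
Add 7 hours and 10 minutes layover in Lord Howe Island → 7:02 PM UTC.
Add 13 hours 10 minutes leg 2 → 8:12 AM UTC (Jul 15).
Saltmere is UTC+8:00, so local arrival = 8:12 AM + 8:00 = 4:12 PM on Jul 15.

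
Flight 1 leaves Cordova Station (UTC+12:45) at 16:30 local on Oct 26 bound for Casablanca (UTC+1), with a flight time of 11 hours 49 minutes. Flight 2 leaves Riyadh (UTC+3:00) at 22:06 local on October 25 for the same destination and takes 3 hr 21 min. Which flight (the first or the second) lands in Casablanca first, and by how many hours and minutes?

Flight 1 in UTC: 16:30 − 12:45 = 03:45 on Oct 26.
+11 hours 49 minutes → arrive 15:34 UTC on Oct 26.
Flight 2 in UTC: 22:06 − 3:00 = 19:06 on Oct 25.
+3 hours and 21 minutes → arrive 22:27 UTC on Oct 25.
Flight 2 lands earlier by 17 hours 7 minutes.

the second, by 17 hours 7 minutes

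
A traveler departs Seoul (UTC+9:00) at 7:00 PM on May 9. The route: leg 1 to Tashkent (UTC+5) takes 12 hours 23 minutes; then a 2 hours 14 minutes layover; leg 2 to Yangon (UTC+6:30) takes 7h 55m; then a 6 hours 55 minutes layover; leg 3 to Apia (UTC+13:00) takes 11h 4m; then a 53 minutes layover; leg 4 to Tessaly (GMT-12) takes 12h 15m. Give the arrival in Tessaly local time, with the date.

3:39 AM on May 11

Convert departure to UTC: 7:00 PM − 9:00 = 10:00 AM UTC on May 9.
Add 12 hours 23 minutes leg 1 → 10:23 PM UTC.
Add 2 hours and 14 minutes layover in Tashkent → 12:37 AM UTC (May 10).
Add 7 hours 55 minutes leg 2 → 8:32 AM UTC.
Add 6 hours and 55 minutes layover in Yangon → 3:27 PM UTC.
Add 11 hours 4 minutes leg 3 → 2:31 AM UTC (May 11).
Add 53 minutes layover in Apia → 3:24 AM UTC.
Add 12 hours and 15 minutes leg 4 → 3:39 PM UTC.
Tessaly is UTC−12:00, so local arrival = 3:39 PM − 12:00 = 3:39 AM on May 11.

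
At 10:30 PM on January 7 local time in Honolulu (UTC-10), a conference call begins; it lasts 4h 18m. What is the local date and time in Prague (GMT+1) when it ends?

1:48 PM on Jan 8

Convert start to UTC: 10:30 PM + 10:00 = 8:30 AM UTC on Jan 8.
Add 4 hours and 18 minutes duration → 12:48 PM UTC.
Prague is UTC+1:00, so local end time = 12:48 PM + 1:00 = 1:48 PM on Jan 8.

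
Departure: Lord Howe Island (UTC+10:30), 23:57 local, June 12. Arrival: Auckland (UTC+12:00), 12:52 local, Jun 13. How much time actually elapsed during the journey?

11 hours 25 minutes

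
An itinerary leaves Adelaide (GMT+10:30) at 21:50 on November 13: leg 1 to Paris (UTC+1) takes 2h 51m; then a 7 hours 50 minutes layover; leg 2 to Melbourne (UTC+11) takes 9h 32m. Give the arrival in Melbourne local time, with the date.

Convert departure to UTC: 21:50 − 10:30 = 11:20 UTC on Nov 13.
Add 2 hours and 51 minutes leg 1 → 14:11 UTC.
Add 7 hours and 50 minutes layover in Paris → 22:01 UTC.
Add 9 hours and 32 minutes leg 2 → 07:33 UTC (Nov 14).
Melbourne is UTC+11:00, so local arrival = 07:33 + 11:00 = 18:33 on Nov 14.

18:33 on Nov 14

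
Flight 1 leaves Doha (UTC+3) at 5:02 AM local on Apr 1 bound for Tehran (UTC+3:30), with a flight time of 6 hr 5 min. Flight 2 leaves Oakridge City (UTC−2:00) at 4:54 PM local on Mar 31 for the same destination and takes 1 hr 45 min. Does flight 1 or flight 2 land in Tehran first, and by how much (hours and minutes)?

Flight 1 in UTC: 5:02 AM − 3:00 = 2:02 AM on Apr 1.
+6 hours 5 minutes → arrive 8:07 AM UTC on Apr 1.
Flight 2 in UTC: 4:54 PM + 2:00 = 6:54 PM on Mar 31.
+1 hour 45 minutes → arrive 8:39 PM UTC on Mar 31.
Flight 2 lands earlier by 11 hours 28 minutes.

the second, by 11 hours 28 minutes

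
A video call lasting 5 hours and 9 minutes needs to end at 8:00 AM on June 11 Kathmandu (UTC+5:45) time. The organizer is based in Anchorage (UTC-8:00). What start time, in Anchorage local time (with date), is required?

1:06 PM on June 10

Target end time in UTC: 8:00 AM − 5:45 = 2:15 AM on Jun 11.
Subtract 5 hours and 9 minutes → start 9:06 PM UTC on Jun 10.
Anchorage is UTC−8:00: 9:06 PM − 8:00 = 1:06 PM on Jun 10.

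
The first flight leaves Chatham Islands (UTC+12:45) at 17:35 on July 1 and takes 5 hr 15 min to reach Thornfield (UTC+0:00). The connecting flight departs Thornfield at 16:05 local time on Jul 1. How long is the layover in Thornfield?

6 hours

Convert departure to UTC: 17:35 − 12:45 = 04:50 UTC on Jul 1.
Add 5 hours and 15 minutes flight time → 10:05 UTC.
Thornfield is UTC+0, so local arrival is the same: 10:05 on Jul 1.
Layover = 16:05 − 10:05 = 6 hours.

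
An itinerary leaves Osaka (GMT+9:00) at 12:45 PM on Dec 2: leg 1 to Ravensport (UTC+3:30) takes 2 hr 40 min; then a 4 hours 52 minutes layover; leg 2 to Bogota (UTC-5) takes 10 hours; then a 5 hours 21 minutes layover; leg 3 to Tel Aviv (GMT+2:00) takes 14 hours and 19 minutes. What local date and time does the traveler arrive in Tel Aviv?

Convert departure to UTC: 12:45 PM − 9:00 = 3:45 AM UTC on Dec 2.
Add 2 hours 40 minutes leg 1 → 6:25 AM UTC.
Add 4 hours 52 minutes layover in Ravensport → 11:17 AM UTC.
Add 10 hours leg 2 → 9:17 PM UTC.
Add 5 hours 21 minutes layover in Bogota → 2:38 AM UTC (Dec 3).
Add 14 hours and 19 minutes leg 3 → 4:57 PM UTC.
Tel Aviv is UTC+2:00, so local arrival = 4:57 PM + 2:00 = 6:57 PM on Dec 3.

6:57 PM on Dec 3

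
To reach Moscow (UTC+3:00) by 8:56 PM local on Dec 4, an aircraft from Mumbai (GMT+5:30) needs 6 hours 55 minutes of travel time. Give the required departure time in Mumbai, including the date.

Target arrival in UTC: 8:56 PM − 3:00 = 5:56 PM on Dec 4.
Subtract 6 hours and 55 minutes → departure 11:01 AM UTC on Dec 4.
Mumbai is UTC+5:30: 11:01 AM + 5:30 = 4:31 PM on Dec 4.

4:31 PM on December 4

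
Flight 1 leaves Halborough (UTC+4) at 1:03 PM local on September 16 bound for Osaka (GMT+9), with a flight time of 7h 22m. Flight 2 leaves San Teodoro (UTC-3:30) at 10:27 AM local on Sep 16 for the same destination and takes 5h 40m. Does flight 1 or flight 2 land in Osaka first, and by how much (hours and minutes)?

the first, by 3 hours 12 minutes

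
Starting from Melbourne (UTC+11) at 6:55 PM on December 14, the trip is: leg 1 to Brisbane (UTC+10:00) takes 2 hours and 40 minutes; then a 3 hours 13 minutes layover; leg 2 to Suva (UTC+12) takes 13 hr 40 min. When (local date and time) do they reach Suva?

Convert departure to UTC: 6:55 PM − 11:00 = 7:55 AM UTC on Dec 14.
Add 2 hours 40 minutes leg 1 → 10:35 AM UTC.
Add 3 hours 13 minutes layover in Brisbane → 1:48 PM UTC.
Add 13 hours and 40 minutes leg 2 → 3:28 AM UTC (Dec 15).
Suva is UTC+12:00, so local arrival = 3:28 AM + 12:00 = 3:28 PM on Dec 15.

3:28 PM on December 15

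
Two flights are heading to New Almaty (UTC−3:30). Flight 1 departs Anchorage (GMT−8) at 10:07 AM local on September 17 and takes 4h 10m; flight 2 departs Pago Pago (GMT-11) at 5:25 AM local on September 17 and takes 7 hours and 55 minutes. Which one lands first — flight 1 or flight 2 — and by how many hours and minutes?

Flight 1 in UTC: 10:07 AM + 8:00 = 6:07 PM on Sep 17.
+4 hours 10 minutes → arrive 10:17 PM UTC on Sep 17.
Flight 2 in UTC: 5:25 AM + 11:00 = 4:25 PM on Sep 17.
+7 hours 55 minutes → arrive 12:20 AM UTC on Sep 18.
Flight 1 lands earlier by 2 hours 3 minutes.

the first, by 2 hours 3 minutes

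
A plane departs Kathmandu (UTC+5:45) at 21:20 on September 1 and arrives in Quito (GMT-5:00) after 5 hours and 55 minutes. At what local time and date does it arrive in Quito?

16:30 on Sep 1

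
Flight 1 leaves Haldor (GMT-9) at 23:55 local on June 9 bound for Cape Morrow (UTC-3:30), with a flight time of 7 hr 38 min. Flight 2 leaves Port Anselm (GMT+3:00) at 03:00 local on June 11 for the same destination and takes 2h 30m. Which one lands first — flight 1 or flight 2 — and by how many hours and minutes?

the first, by 9 hours 57 minutes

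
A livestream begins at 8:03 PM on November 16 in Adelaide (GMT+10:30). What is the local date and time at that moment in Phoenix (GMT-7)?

In UTC: 8:03 PM − 10:30 = 9:33 AM on Nov 16.
Phoenix is UTC−7:00: 9:33 AM − 7:00 = 2:33 AM on Nov 16.

2:33 AM on Nov 16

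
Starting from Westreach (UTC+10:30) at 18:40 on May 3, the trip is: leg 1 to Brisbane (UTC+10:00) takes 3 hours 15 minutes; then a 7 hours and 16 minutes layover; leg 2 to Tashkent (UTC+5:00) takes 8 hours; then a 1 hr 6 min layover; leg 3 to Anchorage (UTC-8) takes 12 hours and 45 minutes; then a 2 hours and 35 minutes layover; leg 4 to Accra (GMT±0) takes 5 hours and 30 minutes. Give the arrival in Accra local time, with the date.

00:37 on May 5

Convert departure to UTC: 18:40 − 10:30 = 08:10 UTC on May 3.
Add 3 hours and 15 minutes leg 1 → 11:25 UTC.
Add 7 hours and 16 minutes layover in Brisbane → 18:41 UTC.
Add 8 hours leg 2 → 02:41 UTC (May 4).
Add 1 hour and 6 minutes layover in Tashkent → 03:47 UTC.
Add 12 hours 45 minutes leg 3 → 16:32 UTC.
Add 2 hours 35 minutes layover in Anchorage → 19:07 UTC.
Add 5 hours 30 minutes leg 4 → 00:37 UTC (May 5).
Accra is UTC+0, so local arrival is the same: 00:37 on May 5.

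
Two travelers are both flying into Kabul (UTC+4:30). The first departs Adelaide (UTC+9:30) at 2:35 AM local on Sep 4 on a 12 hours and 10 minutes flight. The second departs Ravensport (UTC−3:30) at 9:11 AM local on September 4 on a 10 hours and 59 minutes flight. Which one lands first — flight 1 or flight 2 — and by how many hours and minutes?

Flight 1 in UTC: 2:35 AM − 9:30 = 5:05 PM on Sep 3.
+12 hours and 10 minutes → arrive 5:15 AM UTC on Sep 4.
Flight 2 in UTC: 9:11 AM + 3:30 = 12:41 PM on Sep 4.
+10 hours and 59 minutes → arrive 11:40 PM UTC on Sep 4.
Flight 1 lands earlier by 18 hours 25 minutes.

the first, by 18 hours 25 minutes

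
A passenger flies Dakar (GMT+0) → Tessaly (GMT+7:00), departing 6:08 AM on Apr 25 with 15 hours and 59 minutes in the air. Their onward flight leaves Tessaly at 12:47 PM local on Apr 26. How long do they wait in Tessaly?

Dakar is at UTC+0, so departure is already 6:08 AM UTC on Apr 25.
Add 15 hours and 59 minutes flight time → 10:07 PM UTC.
Tessaly is UTC+7:00, so local arrival = 10:07 PM + 7:00 = 5:07 AM on Apr 26.
Layover = 12:47 PM − 5:07 AM = 7 hours 40 minutes.

7 hours 40 minutes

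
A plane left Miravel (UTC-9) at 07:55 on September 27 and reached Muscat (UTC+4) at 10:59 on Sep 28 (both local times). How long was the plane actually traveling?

Muscat is 13:00 ahead of Miravel.
Clock-face elapsed time (ignoring zones) is 27 hours 4 minutes.
Actual elapsed = 27 hours 4 minutes − 13:00 = 14 hours 4 minutes.

14 hours 4 minutes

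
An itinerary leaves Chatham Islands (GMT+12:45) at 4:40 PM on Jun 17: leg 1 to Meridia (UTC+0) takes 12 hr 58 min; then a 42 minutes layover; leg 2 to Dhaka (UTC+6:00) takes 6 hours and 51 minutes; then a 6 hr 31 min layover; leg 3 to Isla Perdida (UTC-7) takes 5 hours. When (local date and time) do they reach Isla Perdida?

Convert departure to UTC: 4:40 PM − 12:45 = 3:55 AM UTC on Jun 17.
Add 12 hours and 58 minutes leg 1 → 4:53 PM UTC.
Add 42 minutes layover in Meridia → 5:35 PM UTC.
Add 6 hours 51 minutes leg 2 → 12:26 AM UTC (Jun 18).
Add 6 hours 31 minutes layover in Dhaka → 6:57 AM UTC.
Add 5 hours leg 3 → 11:57 AM UTC.
Isla Perdida is UTC−7:00, so local arrival = 11:57 AM − 7:00 = 4:57 AM on Jun 18.

4:57 AM on Jun 18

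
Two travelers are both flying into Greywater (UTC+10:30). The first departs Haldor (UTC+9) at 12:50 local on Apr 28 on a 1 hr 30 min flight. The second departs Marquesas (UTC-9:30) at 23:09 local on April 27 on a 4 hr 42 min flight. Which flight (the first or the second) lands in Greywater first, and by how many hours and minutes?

the first, by 8 hours 1 minute

Flight 1 in UTC: 12:50 − 9:00 = 03:50 on Apr 28.
+1 hour and 30 minutes → arrive 05:20 UTC on Apr 28.
Flight 2 in UTC: 23:09 + 9:30 = 08:39 on Apr 28.
+4 hours 42 minutes → arrive 13:21 UTC on Apr 28.
Flight 1 lands earlier by 8 hours 1 minute.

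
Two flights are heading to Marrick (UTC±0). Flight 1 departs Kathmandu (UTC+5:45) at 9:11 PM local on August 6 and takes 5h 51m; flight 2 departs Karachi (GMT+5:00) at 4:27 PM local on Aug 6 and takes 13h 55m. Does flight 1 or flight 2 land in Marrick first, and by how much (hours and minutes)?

the first, by 4 hours 5 minutes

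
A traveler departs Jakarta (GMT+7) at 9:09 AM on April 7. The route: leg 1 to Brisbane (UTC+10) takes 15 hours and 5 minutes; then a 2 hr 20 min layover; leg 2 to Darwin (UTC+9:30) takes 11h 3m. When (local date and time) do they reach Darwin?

4:07 PM on April 8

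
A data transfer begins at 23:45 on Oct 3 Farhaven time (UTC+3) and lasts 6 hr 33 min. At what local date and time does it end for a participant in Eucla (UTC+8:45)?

Convert start to UTC: 23:45 − 3:00 = 20:45 UTC on Oct 3.
Add 6 hours and 33 minutes duration → 03:18 UTC (Oct 4).
Eucla is UTC+8:45, so local end time = 03:18 + 8:45 = 12:03 on Oct 4.

12:03 on October 4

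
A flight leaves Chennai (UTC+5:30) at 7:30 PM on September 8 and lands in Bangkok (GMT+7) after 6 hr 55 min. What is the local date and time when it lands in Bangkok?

3:55 AM on September 9

Convert departure to UTC: 7:30 PM − 5:30 = 2:00 PM UTC on Sep 8.
Add 6 hours and 55 minutes travel time → 8:55 PM UTC.
Bangkok is UTC+7:00, so local arrival = 8:55 PM + 7:00 = 3:55 AM on Sep 9.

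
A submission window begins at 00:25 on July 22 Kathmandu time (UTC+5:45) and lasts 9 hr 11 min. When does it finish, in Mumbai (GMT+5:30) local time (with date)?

Convert start to UTC: 00:25 − 5:45 = 18:40 UTC on Jul 21.
Add 9 hours and 11 minutes duration → 03:51 UTC (Jul 22).
Mumbai is UTC+5:30, so local end time = 03:51 + 5:30 = 09:21 on Jul 22.

09:21 on Jul 22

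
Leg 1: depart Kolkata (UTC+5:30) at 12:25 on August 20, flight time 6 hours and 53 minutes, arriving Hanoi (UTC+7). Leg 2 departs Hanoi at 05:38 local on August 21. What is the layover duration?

Convert departure to UTC: 12:25 − 5:30 = 06:55 UTC on Aug 20.
Add 6 hours 53 minutes flight time → 13:48 UTC.
Hanoi is UTC+7:00, so local arrival = 13:48 + 7:00 = 20:48 on Aug 20.
Layover = 05:38 − 20:48 (+1 day) = 8 hours 50 minutes.

8 hours 50 minutes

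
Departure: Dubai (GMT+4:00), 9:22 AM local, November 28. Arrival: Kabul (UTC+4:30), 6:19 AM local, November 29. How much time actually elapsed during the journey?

Departure in UTC: 9:22 AM − 4:00 = 5:22 AM on Nov 28.
Arrival in UTC: 6:19 AM − 4:30 = 1:49 AM on Nov 29.
Elapsed = 1:49 AM − 5:22 AM (+1 day) = 20 hours 27 minutes.

20 hours 27 minutes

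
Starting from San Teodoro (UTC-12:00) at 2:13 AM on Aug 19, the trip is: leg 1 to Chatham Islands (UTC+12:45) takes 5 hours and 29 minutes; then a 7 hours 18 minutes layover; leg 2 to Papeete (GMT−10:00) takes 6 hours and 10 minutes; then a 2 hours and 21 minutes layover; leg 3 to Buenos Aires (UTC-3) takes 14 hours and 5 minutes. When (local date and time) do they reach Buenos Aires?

Convert departure to UTC: 2:13 AM + 12:00 = 2:13 PM UTC on Aug 19.
Add 5 hours and 29 minutes leg 1 → 7:42 PM UTC.
Add 7 hours and 18 minutes layover in Chatham Islands → 3:00 AM UTC (Aug 20).
Add 6 hours 10 minutes leg 2 → 9:10 AM UTC.
Add 2 hours 21 minutes layover in Papeete → 11:31 AM UTC.
Add 14 hours 5 minutes leg 3 → 1:36 AM UTC (Aug 21).
Buenos Aires is UTC−3:00, so local arrival = 1:36 AM − 3:00 = 10:36 PM on Aug 20.

10:36 PM on August 20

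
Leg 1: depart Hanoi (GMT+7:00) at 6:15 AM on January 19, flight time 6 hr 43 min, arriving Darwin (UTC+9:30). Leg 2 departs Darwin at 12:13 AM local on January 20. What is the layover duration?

8 hours 45 minutes

Convert departure to UTC: 6:15 AM − 7:00 = 11:15 PM UTC on Jan 18.
Add 6 hours and 43 minutes flight time → 5:58 AM UTC (Jan 19).
Darwin is UTC+9:30, so local arrival = 5:58 AM + 9:30 = 3:28 PM on Jan 19.
Layover = 12:13 AM − 3:28 PM (+1 day) = 8 hours 45 minutes.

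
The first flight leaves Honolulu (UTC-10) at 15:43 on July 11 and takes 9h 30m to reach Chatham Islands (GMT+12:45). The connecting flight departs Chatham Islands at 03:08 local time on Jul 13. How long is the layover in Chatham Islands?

Convert departure to UTC: 15:43 + 10:00 = 01:43 UTC on Jul 12.
Add 9 hours and 30 minutes flight time → 11:13 UTC.
Chatham Islands is UTC+12:45, so local arrival = 11:13 + 12:45 = 23:58 on Jul 12.
Layover = 03:08 − 23:58 (+1 day) = 3 hours 10 minutes.

3 hours 10 minutes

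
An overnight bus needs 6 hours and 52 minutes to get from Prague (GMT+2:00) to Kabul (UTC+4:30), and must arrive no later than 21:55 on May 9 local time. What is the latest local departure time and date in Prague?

12:33 on May 9

Target arrival in UTC: 21:55 − 4:30 = 17:25 on May 9.
Subtract 6 hours 52 minutes → departure 10:33 UTC on May 9.
Prague is UTC+2:00: 10:33 + 2:00 = 12:33 on May 9.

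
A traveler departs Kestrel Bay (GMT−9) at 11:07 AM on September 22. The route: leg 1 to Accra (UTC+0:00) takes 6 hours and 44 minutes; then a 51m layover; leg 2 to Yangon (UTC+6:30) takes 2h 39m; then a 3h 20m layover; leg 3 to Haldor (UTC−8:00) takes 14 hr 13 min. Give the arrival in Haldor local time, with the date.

3:54 PM on September 23

Convert departure to UTC: 11:07 AM + 9:00 = 8:07 PM UTC on Sep 22.
Add 6 hours and 44 minutes leg 1 → 2:51 AM UTC (Sep 23).
Add 51 minutes layover in Accra → 3:42 AM UTC.
Add 2 hours and 39 minutes leg 2 → 6:21 AM UTC.
Add 3 hours and 20 minutes layover in Yangon → 9:41 AM UTC.
Add 14 hours 13 minutes leg 3 → 11:54 PM UTC.
Haldor is UTC−8:00, so local arrival = 11:54 PM − 8:00 = 3:54 PM on Sep 23.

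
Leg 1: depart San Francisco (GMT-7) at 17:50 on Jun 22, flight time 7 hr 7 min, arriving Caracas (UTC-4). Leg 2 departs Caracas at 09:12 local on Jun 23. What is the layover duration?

Convert departure to UTC: 17:50 + 7:00 = 00:50 UTC on Jun 23.
Add 7 hours and 7 minutes flight time → 07:57 UTC.
Caracas is UTC−4:00, so local arrival = 07:57 − 4:00 = 03:57 on Jun 23.
Layover = 09:12 − 03:57 = 5 hours 15 minutes.

5 hours 15 minutes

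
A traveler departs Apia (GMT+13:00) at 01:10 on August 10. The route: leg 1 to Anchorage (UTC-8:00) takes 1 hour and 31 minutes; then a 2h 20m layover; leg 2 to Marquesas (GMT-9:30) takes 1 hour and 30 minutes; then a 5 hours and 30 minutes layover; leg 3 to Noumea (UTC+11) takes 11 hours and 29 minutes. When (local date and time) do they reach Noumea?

Convert departure to UTC: 01:10 − 13:00 = 12:10 UTC on Aug 9.
Add 1 hour 31 minutes leg 1 → 13:41 UTC.
Add 2 hours and 20 minutes layover in Anchorage → 16:01 UTC.
Add 1 hour 30 minutes leg 2 → 17:31 UTC.
Add 5 hours and 30 minutes layover in Marquesas → 23:01 UTC.
Add 11 hours 29 minutes leg 3 → 10:30 UTC (Aug 10).
Noumea is UTC+11:00, so local arrival = 10:30 + 11:00 = 21:30 on Aug 10.

21:30 on Aug 10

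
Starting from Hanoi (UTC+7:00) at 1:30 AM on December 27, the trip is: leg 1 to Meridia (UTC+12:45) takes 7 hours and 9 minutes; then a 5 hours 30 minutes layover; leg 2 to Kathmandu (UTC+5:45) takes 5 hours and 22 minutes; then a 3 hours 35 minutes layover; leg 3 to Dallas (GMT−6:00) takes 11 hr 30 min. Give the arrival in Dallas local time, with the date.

Convert departure to UTC: 1:30 AM − 7:00 = 6:30 PM UTC on Dec 26.
Add 7 hours and 9 minutes leg 1 → 1:39 AM UTC (Dec 27).
Add 5 hours and 30 minutes layover in Meridia → 7:09 AM UTC.
Add 5 hours and 22 minutes leg 2 → 12:31 PM UTC.
Add 3 hours and 35 minutes layover in Kathmandu → 4:06 PM UTC.
Add 11 hours 30 minutes leg 3 → 3:36 AM UTC (Dec 28).
Dallas is UTC−6:00, so local arrival = 3:36 AM − 6:00 = 9:36 PM on Dec 27.

9:36 PM on December 27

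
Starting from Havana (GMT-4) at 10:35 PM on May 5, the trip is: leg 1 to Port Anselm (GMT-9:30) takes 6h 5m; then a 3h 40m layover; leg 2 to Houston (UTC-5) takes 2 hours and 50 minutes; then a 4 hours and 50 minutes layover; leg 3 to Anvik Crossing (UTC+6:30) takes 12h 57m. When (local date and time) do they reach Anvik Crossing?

Convert departure to UTC: 10:35 PM + 4:00 = 2:35 AM UTC on May 6.
Add 6 hours 5 minutes leg 1 → 8:40 AM UTC.
Add 3 hours 40 minutes layover in Port Anselm → 12:20 PM UTC.
Add 2 hours 50 minutes leg 2 → 3:10 PM UTC.
Add 4 hours and 50 minutes layover in Houston → 8:00 PM UTC.
Add 12 hours 57 minutes leg 3 → 8:57 AM UTC (May 7).
Anvik Crossing is UTC+6:30, so local arrival = 8:57 AM + 6:30 = 3:27 PM on May 7.

3:27 PM on May 7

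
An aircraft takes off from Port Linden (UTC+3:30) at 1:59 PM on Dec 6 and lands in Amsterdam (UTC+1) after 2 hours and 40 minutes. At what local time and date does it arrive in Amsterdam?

2:09 PM on Dec 6

Convert departure to UTC: 1:59 PM − 3:30 = 10:29 AM UTC on Dec 6.
Add 2 hours and 40 minutes travel time → 1:09 PM UTC.
Amsterdam is UTC+1:00, so local arrival = 1:09 PM + 1:00 = 2:09 PM on Dec 6.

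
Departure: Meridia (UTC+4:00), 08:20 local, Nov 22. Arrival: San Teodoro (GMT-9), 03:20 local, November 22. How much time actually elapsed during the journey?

Departure in UTC: 08:20 − 4:00 = 04:20 on Nov 22.
Arrival in UTC: 03:20 + 9:00 = 12:20 on Nov 22.
Elapsed = 12:20 − 04:20 = 8 hours.

8 hours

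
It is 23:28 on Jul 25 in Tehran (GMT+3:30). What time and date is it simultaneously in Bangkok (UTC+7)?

In UTC: 23:28 − 3:30 = 19:58 on Jul 25.
Bangkok is UTC+7:00: 19:58 + 7:00 = 02:58 on Jul 26.

02:58 on Jul 26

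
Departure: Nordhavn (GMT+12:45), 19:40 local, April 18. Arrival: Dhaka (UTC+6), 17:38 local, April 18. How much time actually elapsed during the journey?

4 hours 43 minutes

Departure in UTC: 19:40 − 12:45 = 06:55 on Apr 18.
Arrival in UTC: 17:38 − 6:00 = 11:38 on Apr 18.
Elapsed = 11:38 − 06:55 = 4 hours 43 minutes.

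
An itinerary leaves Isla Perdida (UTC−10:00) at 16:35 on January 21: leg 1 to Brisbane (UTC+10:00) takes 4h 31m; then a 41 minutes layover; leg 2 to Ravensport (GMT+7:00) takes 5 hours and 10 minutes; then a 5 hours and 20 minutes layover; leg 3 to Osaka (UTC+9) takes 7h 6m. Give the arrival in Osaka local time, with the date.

Convert departure to UTC: 16:35 + 10:00 = 02:35 UTC on Jan 22.
Add 4 hours 31 minutes leg 1 → 07:06 UTC.
Add 41 minutes layover in Brisbane → 07:47 UTC.
Add 5 hours 10 minutes leg 2 → 12:57 UTC.
Add 5 hours and 20 minutes layover in Ravensport → 18:17 UTC.
Add 7 hours and 6 minutes leg 3 → 01:23 UTC (Jan 23).
Osaka is UTC+9:00, so local arrival = 01:23 + 9:00 = 10:23 on Jan 23.

10:23 on January 23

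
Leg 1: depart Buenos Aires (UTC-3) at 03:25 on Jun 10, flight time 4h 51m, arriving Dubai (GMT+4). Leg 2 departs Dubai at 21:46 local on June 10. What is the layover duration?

Convert departure to UTC: 03:25 + 3:00 = 06:25 UTC on Jun 10.
Add 4 hours and 51 minutes flight time → 11:16 UTC.
Dubai is UTC+4:00, so local arrival = 11:16 + 4:00 = 15:16 on Jun 10.
Layover = 21:46 − 15:16 = 6 hours 30 minutes.

6 hours 30 minutes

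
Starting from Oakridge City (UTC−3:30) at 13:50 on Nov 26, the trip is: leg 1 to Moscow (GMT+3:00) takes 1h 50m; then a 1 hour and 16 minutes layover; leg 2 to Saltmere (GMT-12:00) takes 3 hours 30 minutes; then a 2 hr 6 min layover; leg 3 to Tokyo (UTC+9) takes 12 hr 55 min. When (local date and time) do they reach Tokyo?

23:57 on Nov 27

Convert departure to UTC: 13:50 + 3:30 = 17:20 UTC on Nov 26.
Add 1 hour 50 minutes leg 1 → 19:10 UTC.
Add 1 hour 16 minutes layover in Moscow → 20:26 UTC.
Add 3 hours and 30 minutes leg 2 → 23:56 UTC.
Add 2 hours 6 minutes layover in Saltmere → 02:02 UTC (Nov 27).
Add 12 hours and 55 minutes leg 3 → 14:57 UTC.
Tokyo is UTC+9:00, so local arrival = 14:57 + 9:00 = 23:57 on Nov 27.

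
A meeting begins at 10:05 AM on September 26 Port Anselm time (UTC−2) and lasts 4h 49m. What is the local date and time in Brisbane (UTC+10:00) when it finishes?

Convert start to UTC: 10:05 AM + 2:00 = 12:05 PM UTC on Sep 26.
Add 4 hours and 49 minutes duration → 4:54 PM UTC.
Brisbane is UTC+10:00, so local end time = 4:54 PM + 10:00 = 2:54 AM on Sep 27.

2:54 AM on September 27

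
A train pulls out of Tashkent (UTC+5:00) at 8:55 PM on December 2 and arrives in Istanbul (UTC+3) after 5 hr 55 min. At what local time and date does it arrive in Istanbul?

12:50 AM on Dec 3

Istanbul is 2:00 behind Tashkent.
After 5 hours 55 minutes it is 2:50 AM (Dec 3) in Tashkent.
Shift by the zone difference: 2:50 AM − 2:00 = 12:50 AM on Dec 3 in Istanbul.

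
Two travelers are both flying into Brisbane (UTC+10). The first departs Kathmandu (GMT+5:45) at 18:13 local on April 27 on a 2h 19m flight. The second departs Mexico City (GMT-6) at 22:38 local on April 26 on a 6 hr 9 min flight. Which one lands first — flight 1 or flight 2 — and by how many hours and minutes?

Flight 1 in UTC: 18:13 − 5:45 = 12:28 on Apr 27.
+2 hours 19 minutes → arrive 14:47 UTC on Apr 27.
Flight 2 in UTC: 22:38 + 6:00 = 04:38 on Apr 27.
+6 hours and 9 minutes → arrive 10:47 UTC on Apr 27.
Flight 2 lands earlier by 4 hours.

the second, by 4 hours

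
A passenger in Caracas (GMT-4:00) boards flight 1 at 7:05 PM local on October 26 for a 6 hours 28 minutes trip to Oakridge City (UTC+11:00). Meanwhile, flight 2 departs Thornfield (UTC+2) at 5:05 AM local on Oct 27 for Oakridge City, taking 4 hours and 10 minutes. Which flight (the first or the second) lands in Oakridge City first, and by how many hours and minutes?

Flight 1 in UTC: 7:05 PM + 4:00 = 11:05 PM on Oct 26.
+6 hours and 28 minutes → arrive 5:33 AM UTC on Oct 27.
Flight 2 in UTC: 5:05 AM − 2:00 = 3:05 AM on Oct 27.
+4 hours and 10 minutes → arrive 7:15 AM UTC on Oct 27.
Flight 1 lands earlier by 1 hour 42 minutes.

the first, by 1 hour 42 minutes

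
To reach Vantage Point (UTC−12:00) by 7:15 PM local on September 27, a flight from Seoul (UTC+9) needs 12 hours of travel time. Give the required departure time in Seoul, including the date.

4:15 AM on September 28

Target arrival in UTC: 7:15 PM + 12:00 = 7:15 AM on Sep 28.
Subtract 12 hours → departure 7:15 PM UTC on Sep 27.
Seoul is UTC+9:00: 7:15 PM + 9:00 = 4:15 AM on Sep 28.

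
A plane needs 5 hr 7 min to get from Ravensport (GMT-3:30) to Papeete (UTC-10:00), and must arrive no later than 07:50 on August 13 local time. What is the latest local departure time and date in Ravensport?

Target arrival in UTC: 07:50 + 10:00 = 17:50 on Aug 13.
Subtract 5 hours and 7 minutes → departure 12:43 UTC on Aug 13.
Ravensport is UTC−3:30: 12:43 − 3:30 = 09:13 on Aug 13.

09:13 on Aug 13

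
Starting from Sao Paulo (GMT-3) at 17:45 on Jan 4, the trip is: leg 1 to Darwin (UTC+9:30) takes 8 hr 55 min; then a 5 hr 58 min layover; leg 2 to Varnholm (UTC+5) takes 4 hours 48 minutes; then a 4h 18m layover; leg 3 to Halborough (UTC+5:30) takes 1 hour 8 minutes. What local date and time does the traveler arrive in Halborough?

03:22 on January 6

Convert departure to UTC: 17:45 + 3:00 = 20:45 UTC on Jan 4.
Add 8 hours 55 minutes leg 1 → 05:40 UTC (Jan 5).
Add 5 hours and 58 minutes layover in Darwin → 11:38 UTC.
Add 4 hours 48 minutes leg 2 → 16:26 UTC.
Add 4 hours and 18 minutes layover in Varnholm → 20:44 UTC.
Add 1 hour 8 minutes leg 3 → 21:52 UTC.
Halborough is UTC+5:30, so local arrival = 21:52 + 5:30 = 03:22 on Jan 6.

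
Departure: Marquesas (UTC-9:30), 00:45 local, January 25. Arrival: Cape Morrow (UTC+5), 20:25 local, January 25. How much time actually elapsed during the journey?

Departure in UTC: 00:45 + 9:30 = 10:15 on Jan 25.
Arrival in UTC: 20:25 − 5:00 = 15:25 on Jan 25.
Elapsed = 15:25 − 10:15 = 5 hours 10 minutes.

5 hours 10 minutes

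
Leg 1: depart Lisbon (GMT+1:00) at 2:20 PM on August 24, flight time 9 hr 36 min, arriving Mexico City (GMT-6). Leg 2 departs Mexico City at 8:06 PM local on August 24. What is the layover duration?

Convert departure to UTC: 2:20 PM − 1:00 = 1:20 PM UTC on Aug 24.
Add 9 hours 36 minutes flight time → 10:56 PM UTC.
Mexico City is UTC−6:00, so local arrival = 10:56 PM − 6:00 = 4:56 PM on Aug 24.
Layover = 8:06 PM − 4:56 PM = 3 hours 10 minutes.

3 hours 10 minutes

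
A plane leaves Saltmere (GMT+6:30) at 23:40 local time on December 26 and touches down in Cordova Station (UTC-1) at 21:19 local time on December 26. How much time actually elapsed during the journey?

5 hours 9 minutes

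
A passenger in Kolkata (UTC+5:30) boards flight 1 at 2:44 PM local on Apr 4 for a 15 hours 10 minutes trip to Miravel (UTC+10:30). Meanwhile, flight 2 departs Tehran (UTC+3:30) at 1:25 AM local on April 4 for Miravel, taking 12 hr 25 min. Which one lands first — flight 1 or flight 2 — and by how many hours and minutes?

the second, by 14 hours 4 minutes

Flight 1 in UTC: 2:44 PM − 5:30 = 9:14 AM on Apr 4.
+15 hours and 10 minutes → arrive 12:24 AM UTC on Apr 5.
Flight 2 in UTC: 1:25 AM − 3:30 = 9:55 PM on Apr 3.
+12 hours 25 minutes → arrive 10:20 AM UTC on Apr 4.
Flight 2 lands earlier by 14 hours 4 minutes.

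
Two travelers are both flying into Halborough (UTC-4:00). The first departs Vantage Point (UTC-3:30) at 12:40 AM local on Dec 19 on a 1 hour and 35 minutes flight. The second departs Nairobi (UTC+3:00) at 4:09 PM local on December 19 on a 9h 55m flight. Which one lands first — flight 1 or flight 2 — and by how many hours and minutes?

Flight 1 in UTC: 12:40 AM + 3:30 = 4:10 AM on Dec 19.
+1 hour and 35 minutes → arrive 5:45 AM UTC on Dec 19.
Flight 2 in UTC: 4:09 PM − 3:00 = 1:09 PM on Dec 19.
+9 hours and 55 minutes → arrive 11:04 PM UTC on Dec 19.
Flight 1 lands earlier by 17 hours 19 minutes.

the first, by 17 hours 19 minutes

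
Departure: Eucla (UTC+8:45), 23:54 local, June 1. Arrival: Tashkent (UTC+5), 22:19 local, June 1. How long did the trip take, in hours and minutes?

2 hours 10 minutes

Departure in UTC: 23:54 − 8:45 = 15:09 on Jun 1.
Arrival in UTC: 22:19 − 5:00 = 17:19 on Jun 1.
Elapsed = 17:19 − 15:09 = 2 hours 10 minutes.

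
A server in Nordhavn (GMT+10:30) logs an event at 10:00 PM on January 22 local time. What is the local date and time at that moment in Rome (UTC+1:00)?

In UTC: 10:00 PM − 10:30 = 11:30 AM on Jan 22.
Rome is UTC+1:00: 11:30 AM + 1:00 = 12:30 PM on Jan 22.

12:30 PM on Jan 22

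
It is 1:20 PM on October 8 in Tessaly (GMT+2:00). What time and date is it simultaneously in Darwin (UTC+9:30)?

8:50 PM on October 8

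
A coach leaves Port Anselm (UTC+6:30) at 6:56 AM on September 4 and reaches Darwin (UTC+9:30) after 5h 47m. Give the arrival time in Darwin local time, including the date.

3:43 PM on Sep 4

Convert departure to UTC: 6:56 AM − 6:30 = 12:26 AM UTC on Sep 4.
Add 5 hours and 47 minutes travel time → 6:13 AM UTC.
Darwin is UTC+9:30, so local arrival = 6:13 AM + 9:30 = 3:43 PM on Sep 4.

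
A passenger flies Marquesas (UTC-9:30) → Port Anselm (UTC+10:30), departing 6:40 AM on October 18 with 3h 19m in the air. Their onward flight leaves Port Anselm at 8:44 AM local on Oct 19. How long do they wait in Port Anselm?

2 hours 45 minutes

Convert departure to UTC: 6:40 AM + 9:30 = 4:10 PM UTC on Oct 18.
Add 3 hours 19 minutes flight time → 7:29 PM UTC.
Port Anselm is UTC+10:30, so local arrival = 7:29 PM + 10:30 = 5:59 AM on Oct 19.
Layover = 8:44 AM − 5:59 AM = 2 hours 45 minutes.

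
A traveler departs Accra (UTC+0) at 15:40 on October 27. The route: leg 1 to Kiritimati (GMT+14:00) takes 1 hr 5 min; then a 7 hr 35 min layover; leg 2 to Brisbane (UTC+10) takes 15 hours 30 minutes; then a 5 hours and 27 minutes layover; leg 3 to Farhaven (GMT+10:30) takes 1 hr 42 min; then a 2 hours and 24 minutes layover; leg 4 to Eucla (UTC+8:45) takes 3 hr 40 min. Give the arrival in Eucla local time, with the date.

Accra is at UTC+0, so departure is already 15:40 UTC on Oct 27.
Add 1 hour 5 minutes leg 1 → 16:45 UTC.
Add 7 hours 35 minutes layover in Kiritimati → 00:20 UTC (Oct 28).
Add 15 hours 30 minutes leg 2 → 15:50 UTC.
Add 5 hours and 27 minutes layover in Brisbane → 21:17 UTC.
Add 1 hour 42 minutes leg 3 → 22:59 UTC.
Add 2 hours and 24 minutes layover in Farhaven → 01:23 UTC (Oct 29).
Add 3 hours 40 minutes leg 4 → 05:03 UTC.
Eucla is UTC+8:45, so local arrival = 05:03 + 8:45 = 13:48 on Oct 29.

13:48 on October 29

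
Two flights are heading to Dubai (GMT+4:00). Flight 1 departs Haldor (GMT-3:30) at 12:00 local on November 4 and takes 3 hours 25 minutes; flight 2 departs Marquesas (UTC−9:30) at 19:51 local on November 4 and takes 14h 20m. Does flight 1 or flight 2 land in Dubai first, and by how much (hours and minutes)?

Flight 1 in UTC: 12:00 + 3:30 = 15:30 on Nov 4.
+3 hours 25 minutes → arrive 18:55 UTC on Nov 4.
Flight 2 in UTC: 19:51 + 9:30 = 05:21 on Nov 5.
+14 hours 20 minutes → arrive 19:41 UTC on Nov 5.
Flight 1 lands earlier by 24 hours 46 minutes.

the first, by 24 hours 46 minutes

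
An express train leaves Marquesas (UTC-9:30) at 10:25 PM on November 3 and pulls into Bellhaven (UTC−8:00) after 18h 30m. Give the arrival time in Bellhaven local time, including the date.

Convert departure to UTC: 10:25 PM + 9:30 = 7:55 AM UTC on Nov 4.
Add 18 hours and 30 minutes travel time → 2:25 AM UTC (Nov 5).
Bellhaven is UTC−8:00, so local arrival = 2:25 AM − 8:00 = 6:25 PM on Nov 4.

6:25 PM on Nov 4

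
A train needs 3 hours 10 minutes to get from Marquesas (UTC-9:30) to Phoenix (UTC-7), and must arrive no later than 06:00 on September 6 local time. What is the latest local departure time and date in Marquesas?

00:20 on September 6

Target arrival in UTC: 06:00 + 7:00 = 13:00 on Sep 6.
Subtract 3 hours and 10 minutes → departure 09:50 UTC on Sep 6.
Marquesas is UTC−9:30: 09:50 − 9:30 = 00:20 on Sep 6.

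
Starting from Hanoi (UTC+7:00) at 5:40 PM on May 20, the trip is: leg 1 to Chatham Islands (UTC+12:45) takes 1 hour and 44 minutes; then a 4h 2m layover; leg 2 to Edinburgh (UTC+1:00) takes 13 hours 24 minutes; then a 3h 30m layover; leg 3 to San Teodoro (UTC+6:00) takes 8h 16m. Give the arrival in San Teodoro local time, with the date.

Convert departure to UTC: 5:40 PM − 7:00 = 10:40 AM UTC on May 20.
Add 1 hour and 44 minutes leg 1 → 12:24 PM UTC.
Add 4 hours and 2 minutes layover in Chatham Islands → 4:26 PM UTC.
Add 13 hours and 24 minutes leg 2 → 5:50 AM UTC (May 21).
Add 3 hours and 30 minutes layover in Edinburgh → 9:20 AM UTC.
Add 8 hours and 16 minutes leg 3 → 5:36 PM UTC.
San Teodoro is UTC+6:00, so local arrival = 5:36 PM + 6:00 = 11:36 PM on May 21.

11:36 PM on May 21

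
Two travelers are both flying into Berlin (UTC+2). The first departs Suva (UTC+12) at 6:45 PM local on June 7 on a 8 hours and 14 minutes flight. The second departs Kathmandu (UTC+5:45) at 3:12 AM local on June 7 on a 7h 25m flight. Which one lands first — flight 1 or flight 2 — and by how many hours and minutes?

the second, by 10 hours 7 minutes

Flight 1 in UTC: 6:45 PM − 12:00 = 6:45 AM on Jun 7.
+8 hours and 14 minutes → arrive 2:59 PM UTC on Jun 7.
Flight 2 in UTC: 3:12 AM − 5:45 = 9:27 PM on Jun 6.
+7 hours 25 minutes → arrive 4:52 AM UTC on Jun 7.
Flight 2 lands earlier by 10 hours 7 minutes.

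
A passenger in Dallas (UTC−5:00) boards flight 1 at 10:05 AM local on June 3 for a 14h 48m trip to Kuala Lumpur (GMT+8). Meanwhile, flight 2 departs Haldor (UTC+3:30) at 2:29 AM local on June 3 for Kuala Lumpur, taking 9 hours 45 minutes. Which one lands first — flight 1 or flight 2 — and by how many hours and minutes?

the second, by 21 hours 9 minutes

Flight 1 in UTC: 10:05 AM + 5:00 = 3:05 PM on Jun 3.
+14 hours and 48 minutes → arrive 5:53 AM UTC on Jun 4.
Flight 2 in UTC: 2:29 AM − 3:30 = 10:59 PM on Jun 2.
+9 hours and 45 minutes → arrive 8:44 AM UTC on Jun 3.
Flight 2 lands earlier by 21 hours 9 minutes.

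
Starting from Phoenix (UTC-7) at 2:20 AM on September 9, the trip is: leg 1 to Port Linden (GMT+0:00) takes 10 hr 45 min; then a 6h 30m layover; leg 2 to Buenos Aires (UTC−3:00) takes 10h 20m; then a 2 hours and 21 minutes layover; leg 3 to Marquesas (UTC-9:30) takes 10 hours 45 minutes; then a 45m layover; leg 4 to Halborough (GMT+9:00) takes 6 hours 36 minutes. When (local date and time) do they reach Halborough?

Convert departure to UTC: 2:20 AM + 7:00 = 9:20 AM UTC on Sep 9.
Add 10 hours 45 minutes leg 1 → 8:05 PM UTC.
Add 6 hours 30 minutes layover in Port Linden → 2:35 AM UTC (Sep 10).
Add 10 hours and 20 minutes leg 2 → 12:55 PM UTC.
Add 2 hours and 21 minutes layover in Buenos Aires → 3:16 PM UTC.
Add 10 hours and 45 minutes leg 3 → 2:01 AM UTC (Sep 11).
Add 45 minutes layover in Marquesas → 2:46 AM UTC.
Add 6 hours and 36 minutes leg 4 → 9:22 AM UTC.
Halborough is UTC+9:00, so local arrival = 9:22 AM + 9:00 = 6:22 PM on Sep 11.

6:22 PM on Sep 11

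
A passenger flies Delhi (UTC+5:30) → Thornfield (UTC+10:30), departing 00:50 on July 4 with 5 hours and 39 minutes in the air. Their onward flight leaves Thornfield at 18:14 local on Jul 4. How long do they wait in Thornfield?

Convert departure to UTC: 00:50 − 5:30 = 19:20 UTC on Jul 3.
Add 5 hours and 39 minutes flight time → 00:59 UTC (Jul 4).
Thornfield is UTC+10:30, so local arrival = 00:59 + 10:30 = 11:29 on Jul 4.
Layover = 18:14 − 11:29 = 6 hours 45 minutes.

6 hours 45 minutes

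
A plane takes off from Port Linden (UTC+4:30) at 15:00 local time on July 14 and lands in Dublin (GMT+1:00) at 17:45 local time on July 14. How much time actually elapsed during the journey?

6 hours 15 minutes

Dublin is 3:30 behind Port Linden.
Clock-face elapsed time (ignoring zones) is 2 hours 45 minutes.
Actual elapsed = 2 hours 45 minutes + 3:30 = 6 hours 15 minutes.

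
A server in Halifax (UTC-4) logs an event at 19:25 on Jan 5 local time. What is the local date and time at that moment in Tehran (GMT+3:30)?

02:55 on January 6

Tehran is 7:30 ahead of Halifax.
Shift by the zone difference: 19:25 + 7:30 = 02:55 on Jan 6 in Tehran.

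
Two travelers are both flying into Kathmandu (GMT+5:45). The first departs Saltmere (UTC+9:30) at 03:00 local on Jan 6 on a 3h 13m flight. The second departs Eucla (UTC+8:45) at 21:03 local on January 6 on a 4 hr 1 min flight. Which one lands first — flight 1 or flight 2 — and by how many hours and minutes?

Flight 1 in UTC: 03:00 − 9:30 = 17:30 on Jan 5.
+3 hours and 13 minutes → arrive 20:43 UTC on Jan 5.
Flight 2 in UTC: 21:03 − 8:45 = 12:18 on Jan 6.
+4 hours 1 minute → arrive 16:19 UTC on Jan 6.
Flight 1 lands earlier by 19 hours 36 minutes.

the first, by 19 hours 36 minutes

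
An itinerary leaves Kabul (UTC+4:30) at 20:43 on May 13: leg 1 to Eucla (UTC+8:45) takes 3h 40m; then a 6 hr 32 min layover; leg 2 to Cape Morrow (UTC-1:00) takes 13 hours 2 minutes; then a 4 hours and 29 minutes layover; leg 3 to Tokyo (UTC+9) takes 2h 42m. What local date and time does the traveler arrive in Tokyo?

07:38 on May 15

Convert departure to UTC: 20:43 − 4:30 = 16:13 UTC on May 13.
Add 3 hours 40 minutes leg 1 → 19:53 UTC.
Add 6 hours and 32 minutes layover in Eucla → 02:25 UTC (May 14).
Add 13 hours and 2 minutes leg 2 → 15:27 UTC.
Add 4 hours 29 minutes layover in Cape Morrow → 19:56 UTC.
Add 2 hours 42 minutes leg 3 → 22:38 UTC.
Tokyo is UTC+9:00, so local arrival = 22:38 + 9:00 = 07:38 on May 15.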